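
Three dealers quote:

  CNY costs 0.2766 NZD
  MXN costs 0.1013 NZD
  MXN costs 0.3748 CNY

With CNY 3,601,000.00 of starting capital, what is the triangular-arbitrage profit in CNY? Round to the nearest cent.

Profitable loop is CNY → NZD → MXN → CNY:
CNY 3,601,000.00 × 0.2766 = NZD 996,036.60
NZD 996,036.60 ÷ 0.1013 = MXN 9,832,542.94
MXN 9,832,542.94 × 0.3748 = CNY 3,685,237.09
Profit = CNY 3,685,237.09 − CNY 3,601,000.00

Profit: CNY 84,237.09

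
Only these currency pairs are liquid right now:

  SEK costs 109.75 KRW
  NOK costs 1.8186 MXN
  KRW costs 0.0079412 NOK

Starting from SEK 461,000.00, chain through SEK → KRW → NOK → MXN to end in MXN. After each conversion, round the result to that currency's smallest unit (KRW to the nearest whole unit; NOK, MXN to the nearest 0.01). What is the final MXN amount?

MXN 730,682.62

SEK 461,000.00 × 109.75 = KRW 50,594,750
KRW 50,594,750 × 0.0079412 = NOK 401,783.03
NOK 401,783.03 × 1.8186 = MXN 730,682.62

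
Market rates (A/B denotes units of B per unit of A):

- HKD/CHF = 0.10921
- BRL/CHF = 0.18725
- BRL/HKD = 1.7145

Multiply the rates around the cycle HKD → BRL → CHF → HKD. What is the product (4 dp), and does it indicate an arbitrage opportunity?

1.0001 (no arbitrage)

Around HKD → BRL → CHF → HKD: 1 ÷ 1.7145 × 0.18725 ÷ 0.10921 = 1.000050
Product ≈ 1 (deviation 0.005%, within rounding noise).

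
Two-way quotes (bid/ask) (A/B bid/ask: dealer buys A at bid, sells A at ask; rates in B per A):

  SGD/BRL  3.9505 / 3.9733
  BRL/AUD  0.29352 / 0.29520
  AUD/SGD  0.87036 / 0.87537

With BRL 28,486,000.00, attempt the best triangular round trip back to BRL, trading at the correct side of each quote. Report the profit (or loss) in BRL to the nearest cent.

Net profit: BRL 262,828.91

Best loop BRL → AUD → SGD → BRL:
BRL 28,486,000.00 × 0.29352 (sell BRL at bid) = AUD 8,361,210.72
AUD 8,361,210.72 × 0.87036 (sell AUD at bid) = SGD 7,277,263.36
SGD 7,277,263.36 × 3.9505 (sell SGD at bid) = BRL 28,748,828.91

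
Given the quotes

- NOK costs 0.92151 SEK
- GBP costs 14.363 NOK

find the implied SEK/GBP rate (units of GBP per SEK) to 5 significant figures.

SEK/GBP = 0.075554

1 SEK ÷ 0.92151 = 1.08518 NOK
1.08518 NOK ÷ 14.363 = 0.0755535 GBP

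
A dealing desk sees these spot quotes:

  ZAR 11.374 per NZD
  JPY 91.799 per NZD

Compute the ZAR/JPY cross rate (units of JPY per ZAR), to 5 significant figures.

ZAR/JPY = 8.0710

1 ZAR ÷ 11.374 = 0.0879198 NZD
0.0879198 NZD × 91.799 = 8.07095 JPY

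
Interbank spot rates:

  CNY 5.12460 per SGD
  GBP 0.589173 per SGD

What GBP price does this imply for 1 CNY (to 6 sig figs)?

1 CNY ÷ 5.12460 = 0.195137 SGD
0.195137 SGD × 0.589173 = 0.11497 GBP

CNY/GBP = 0.114970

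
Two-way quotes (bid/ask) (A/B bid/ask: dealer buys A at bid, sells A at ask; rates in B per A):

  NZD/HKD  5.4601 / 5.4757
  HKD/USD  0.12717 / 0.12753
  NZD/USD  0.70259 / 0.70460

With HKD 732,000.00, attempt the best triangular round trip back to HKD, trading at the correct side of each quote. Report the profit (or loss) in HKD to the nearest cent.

Best loop HKD → NZD → USD → HKD:
HKD 732,000.00 ÷ 5.4757 (buy NZD at ask) = NZD 133,681.54
NZD 133,681.54 × 0.70259 (sell NZD at bid) = USD 93,923.31
USD 93,923.31 ÷ 0.12753 (buy HKD at ask) = HKD 736,480.14

Net profit: HKD 4,480.14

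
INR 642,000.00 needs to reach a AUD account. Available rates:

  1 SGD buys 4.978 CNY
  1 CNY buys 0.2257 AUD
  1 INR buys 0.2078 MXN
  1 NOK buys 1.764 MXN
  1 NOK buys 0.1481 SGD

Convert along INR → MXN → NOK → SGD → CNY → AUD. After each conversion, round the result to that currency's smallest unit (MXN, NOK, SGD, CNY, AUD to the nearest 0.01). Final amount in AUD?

INR 642,000.00 × 0.2078 = MXN 133,407.60
MXN 133,407.60 ÷ 1.764 = NOK 75,627.89
NOK 75,627.89 × 0.1481 = SGD 11,200.49
SGD 11,200.49 × 4.978 = CNY 55,756.04
CNY 55,756.04 × 0.2257 = AUD 12,584.14

AUD 12,584.14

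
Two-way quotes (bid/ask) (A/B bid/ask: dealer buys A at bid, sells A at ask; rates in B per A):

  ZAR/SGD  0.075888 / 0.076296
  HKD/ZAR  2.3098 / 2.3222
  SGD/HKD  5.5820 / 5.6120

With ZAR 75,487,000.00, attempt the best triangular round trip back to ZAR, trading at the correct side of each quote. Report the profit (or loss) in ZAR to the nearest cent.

Best loop ZAR → HKD → SGD → ZAR:
ZAR 75,487,000.00 ÷ 2.3222 (buy HKD at ask) = HKD 32,506,674.71
HKD 32,506,674.71 ÷ 5.6120 (buy SGD at ask) = SGD 5,792,351.16
SGD 5,792,351.16 ÷ 0.076296 (buy ZAR at ask) = ZAR 75,919,460.51

Net profit: ZAR 432,460.51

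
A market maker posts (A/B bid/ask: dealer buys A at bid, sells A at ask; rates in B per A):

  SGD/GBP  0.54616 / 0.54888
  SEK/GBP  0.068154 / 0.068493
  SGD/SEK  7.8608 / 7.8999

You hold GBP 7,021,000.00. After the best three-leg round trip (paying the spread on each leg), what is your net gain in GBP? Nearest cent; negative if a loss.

Net profit: GBP 65,814.75

Best loop GBP → SEK → SGD → GBP:
GBP 7,021,000.00 ÷ 0.068493 (buy SEK at ask) = SEK 102,506,825.52
SEK 102,506,825.52 ÷ 7.8999 (buy SGD at ask) = SGD 12,975,711.78
SGD 12,975,711.78 × 0.54616 (sell SGD at bid) = GBP 7,086,814.75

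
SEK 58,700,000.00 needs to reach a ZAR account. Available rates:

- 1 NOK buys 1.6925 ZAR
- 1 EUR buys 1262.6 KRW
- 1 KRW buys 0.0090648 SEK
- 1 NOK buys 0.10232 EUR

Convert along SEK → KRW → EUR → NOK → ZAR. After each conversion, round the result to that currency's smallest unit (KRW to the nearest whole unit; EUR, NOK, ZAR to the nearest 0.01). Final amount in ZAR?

ZAR 84,836,400.90

SEK 58,700,000.00 ÷ 0.0090648 = KRW 6,475,597,917
KRW 6,475,597,917 ÷ 1262.6 = EUR 5,128,780.23
EUR 5,128,780.23 ÷ 0.10232 = NOK 50,124,904.52
NOK 50,124,904.52 × 1.6925 = ZAR 84,836,400.90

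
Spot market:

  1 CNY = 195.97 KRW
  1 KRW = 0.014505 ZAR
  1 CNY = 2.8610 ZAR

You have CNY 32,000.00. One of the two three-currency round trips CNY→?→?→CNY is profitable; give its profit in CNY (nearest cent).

Profit: CNY 207.76

Profitable loop is CNY → ZAR → KRW → CNY:
CNY 32,000.00 × 2.8610 = ZAR 91,552.00
ZAR 91,552.00 ÷ 0.014505 = KRW 6,311,755
KRW 6,311,755 ÷ 195.97 = CNY 32,207.76
Profit = CNY 32,207.76 − CNY 32,000.00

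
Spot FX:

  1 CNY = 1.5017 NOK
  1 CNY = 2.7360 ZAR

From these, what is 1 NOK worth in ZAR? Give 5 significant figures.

1 NOK ÷ 1.5017 = 0.665912 CNY
0.665912 CNY × 2.7360 = 1.82194 ZAR

NOK/ZAR = 1.8219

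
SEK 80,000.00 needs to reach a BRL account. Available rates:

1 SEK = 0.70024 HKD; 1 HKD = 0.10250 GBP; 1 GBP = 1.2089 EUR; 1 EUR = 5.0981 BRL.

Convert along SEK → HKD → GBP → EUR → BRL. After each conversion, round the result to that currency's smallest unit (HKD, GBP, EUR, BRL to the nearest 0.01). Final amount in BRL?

SEK 80,000.00 × 0.70024 = HKD 56,019.20
HKD 56,019.20 × 0.10250 = GBP 5,741.97
GBP 5,741.97 × 1.2089 = EUR 6,941.47
EUR 6,941.47 × 5.0981 = BRL 35,388.31

BRL 35,388.31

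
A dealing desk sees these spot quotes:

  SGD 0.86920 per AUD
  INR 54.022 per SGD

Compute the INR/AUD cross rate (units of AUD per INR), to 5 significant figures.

1 INR ÷ 54.022 = 0.018511 SGD
0.018511 SGD ÷ 0.86920 = 0.0212966 AUD

INR/AUD = 0.021297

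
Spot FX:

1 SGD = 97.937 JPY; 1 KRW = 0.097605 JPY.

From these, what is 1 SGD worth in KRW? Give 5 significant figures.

SGD/KRW = 1003.4

1 SGD × 97.937 = 97.937 JPY
97.937 JPY ÷ 0.097605 = 1003.4 KRW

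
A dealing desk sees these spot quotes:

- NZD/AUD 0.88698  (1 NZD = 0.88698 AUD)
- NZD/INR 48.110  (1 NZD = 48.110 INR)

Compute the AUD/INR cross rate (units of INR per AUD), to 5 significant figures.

AUD/INR = 54.240

1 AUD ÷ 0.88698 = 1.12742 NZD
1.12742 NZD × 48.110 = 54.2402 INR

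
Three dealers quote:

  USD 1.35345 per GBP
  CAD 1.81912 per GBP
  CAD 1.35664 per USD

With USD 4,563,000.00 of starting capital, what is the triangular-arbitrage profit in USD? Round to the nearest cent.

Profitable loop is USD → CAD → GBP → USD:
USD 4,563,000.00 × 1.35664 = CAD 6,190,348.32
CAD 6,190,348.32 ÷ 1.81912 = GBP 3,402,935.66
GBP 3,402,935.66 × 1.35345 = USD 4,605,703.27
Profit = USD 4,605,703.27 − USD 4,563,000.00

Profit: USD 42,703.27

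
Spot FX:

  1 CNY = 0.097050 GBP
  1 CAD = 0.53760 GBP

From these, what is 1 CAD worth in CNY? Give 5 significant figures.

1 CAD × 0.53760 = 0.5376 GBP
0.5376 GBP ÷ 0.097050 = 5.53941 CNY

CAD/CNY = 5.5394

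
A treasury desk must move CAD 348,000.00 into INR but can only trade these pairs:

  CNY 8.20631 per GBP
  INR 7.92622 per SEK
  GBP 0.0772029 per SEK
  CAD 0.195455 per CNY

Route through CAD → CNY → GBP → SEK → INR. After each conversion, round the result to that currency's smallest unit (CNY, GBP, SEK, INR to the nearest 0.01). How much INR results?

INR 22,274,965.71

CAD 348,000.00 ÷ 0.195455 = CNY 1,780,460.98
CNY 1,780,460.98 ÷ 8.20631 = GBP 216,962.43
GBP 216,962.43 ÷ 0.0772029 = SEK 2,810,288.60
SEK 2,810,288.60 × 7.92622 = INR 22,274,965.71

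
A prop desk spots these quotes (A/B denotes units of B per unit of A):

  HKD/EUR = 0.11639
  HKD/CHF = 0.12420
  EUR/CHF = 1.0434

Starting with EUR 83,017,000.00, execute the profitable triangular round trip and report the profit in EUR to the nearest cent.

Profit: EUR 1,885,822.95

Profitable loop is EUR → HKD → CHF → EUR:
EUR 83,017,000.00 ÷ 0.11639 = HKD 713,265,744.48
HKD 713,265,744.48 × 0.12420 = CHF 88,587,605.46
CHF 88,587,605.46 ÷ 1.0434 = EUR 84,902,822.95
Profit = EUR 84,902,822.95 − EUR 83,017,000.00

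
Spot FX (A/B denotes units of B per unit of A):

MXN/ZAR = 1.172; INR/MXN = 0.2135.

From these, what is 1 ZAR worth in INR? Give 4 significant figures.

1 ZAR ÷ 1.172 = 0.853242 MXN
0.853242 MXN ÷ 0.2135 = 3.99645 INR

ZAR/INR = 3.996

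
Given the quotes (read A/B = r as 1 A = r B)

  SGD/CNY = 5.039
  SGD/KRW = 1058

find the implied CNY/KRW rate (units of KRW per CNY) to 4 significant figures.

CNY/KRW = 210.0

1 CNY ÷ 5.039 = 0.198452 SGD
0.198452 SGD × 1058 = 209.962 KRW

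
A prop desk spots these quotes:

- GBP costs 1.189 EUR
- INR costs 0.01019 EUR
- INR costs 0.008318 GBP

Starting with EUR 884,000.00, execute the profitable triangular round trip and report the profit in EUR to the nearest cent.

Profitable loop is EUR → GBP → INR → EUR:
EUR 884,000.00 ÷ 1.189 = GBP 743,481.92
GBP 743,481.92 ÷ 0.008318 = INR 89,382,293.53
INR 89,382,293.53 × 0.01019 = EUR 910,805.57
Profit = EUR 910,805.57 − EUR 884,000.00

Profit: EUR 26,805.57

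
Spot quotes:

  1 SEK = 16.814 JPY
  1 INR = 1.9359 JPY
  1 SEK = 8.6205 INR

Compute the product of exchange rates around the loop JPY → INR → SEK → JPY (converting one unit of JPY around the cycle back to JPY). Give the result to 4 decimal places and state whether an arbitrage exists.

1.0075 (arbitrage exists)

Around JPY → INR → SEK → JPY: 1 ÷ 1.9359 ÷ 8.6205 × 16.814 = 1.007525
Product > 1; profitable direction is JPY → INR → SEK → JPY.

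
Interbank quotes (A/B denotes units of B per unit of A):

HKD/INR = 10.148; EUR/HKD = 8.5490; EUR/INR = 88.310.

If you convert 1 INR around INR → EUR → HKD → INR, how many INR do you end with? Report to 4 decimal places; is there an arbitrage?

Around INR → EUR → HKD → INR: 1 ÷ 88.310 × 8.5490 × 10.148 = 0.982394
Product < 1; profitable direction is INR → HKD → EUR → INR.

0.9824 (arbitrage exists)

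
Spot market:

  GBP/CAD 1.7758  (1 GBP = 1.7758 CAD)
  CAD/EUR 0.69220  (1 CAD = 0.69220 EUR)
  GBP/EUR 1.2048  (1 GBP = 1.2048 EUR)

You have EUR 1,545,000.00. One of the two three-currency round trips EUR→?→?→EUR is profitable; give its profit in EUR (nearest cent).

Profitable loop is EUR → GBP → CAD → EUR:
EUR 1,545,000.00 ÷ 1.2048 = GBP 1,282,370.52
GBP 1,282,370.52 × 1.7758 = CAD 2,277,233.57
CAD 2,277,233.57 × 0.69220 = EUR 1,576,301.07
Profit = EUR 1,576,301.07 − EUR 1,545,000.00

Profit: EUR 31,301.07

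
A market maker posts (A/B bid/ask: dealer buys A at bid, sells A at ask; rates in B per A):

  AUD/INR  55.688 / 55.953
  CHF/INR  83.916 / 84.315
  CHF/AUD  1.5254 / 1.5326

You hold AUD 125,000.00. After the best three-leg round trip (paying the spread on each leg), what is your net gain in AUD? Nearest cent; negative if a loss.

Net profit: AUD 936.18

Best loop AUD → INR → CHF → AUD:
AUD 125,000.00 × 55.688 (sell AUD at bid) = INR 6,961,000.00
INR 6,961,000.00 ÷ 84.315 (buy CHF at ask) = CHF 82,559.45
CHF 82,559.45 × 1.5254 (sell CHF at bid) = AUD 125,936.18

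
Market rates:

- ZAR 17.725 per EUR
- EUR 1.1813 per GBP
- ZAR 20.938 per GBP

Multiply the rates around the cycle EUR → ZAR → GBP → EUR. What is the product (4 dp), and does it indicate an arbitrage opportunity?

Around EUR → ZAR → GBP → EUR: 1 × 17.725 ÷ 20.938 × 1.1813 = 1.000026
Product ≈ 1 (deviation 0.003%, within rounding noise).

1.0000 (no arbitrage)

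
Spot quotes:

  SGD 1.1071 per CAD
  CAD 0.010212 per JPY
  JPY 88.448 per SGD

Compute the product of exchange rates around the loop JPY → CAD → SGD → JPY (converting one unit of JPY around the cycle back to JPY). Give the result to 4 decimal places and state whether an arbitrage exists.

Around JPY → CAD → SGD → JPY: 1 × 0.010212 × 1.1071 × 88.448 = 0.999967
Product ≈ 1 (deviation 0.003%, within rounding noise).

1.0000 (no arbitrage)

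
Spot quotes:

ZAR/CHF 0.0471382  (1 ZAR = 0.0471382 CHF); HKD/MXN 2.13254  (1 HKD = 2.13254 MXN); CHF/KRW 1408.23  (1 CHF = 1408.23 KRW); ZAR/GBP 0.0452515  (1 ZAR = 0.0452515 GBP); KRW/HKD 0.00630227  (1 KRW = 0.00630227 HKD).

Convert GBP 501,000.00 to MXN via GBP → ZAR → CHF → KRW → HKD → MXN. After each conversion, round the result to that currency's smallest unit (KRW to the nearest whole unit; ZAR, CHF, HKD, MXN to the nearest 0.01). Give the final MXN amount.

GBP 501,000.00 ÷ 0.0452515 = ZAR 11,071,456.19
ZAR 11,071,456.19 × 0.0471382 = CHF 521,888.52
CHF 521,888.52 × 1408.23 = KRW 734,939,071
KRW 734,939,071 × 0.00630227 = HKD 4,631,784.46
HKD 4,631,784.46 × 2.13254 = MXN 9,877,465.63

MXN 9,877,465.63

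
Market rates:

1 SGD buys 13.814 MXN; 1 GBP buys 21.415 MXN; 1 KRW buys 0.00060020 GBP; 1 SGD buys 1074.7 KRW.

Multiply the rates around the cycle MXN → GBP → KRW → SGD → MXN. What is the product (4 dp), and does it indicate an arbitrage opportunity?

1.0000 (no arbitrage)

Around MXN → GBP → KRW → SGD → MXN: 1 ÷ 21.415 ÷ 0.00060020 ÷ 1074.7 × 13.814 = 1.000042
Product ≈ 1 (deviation 0.004%, within rounding noise).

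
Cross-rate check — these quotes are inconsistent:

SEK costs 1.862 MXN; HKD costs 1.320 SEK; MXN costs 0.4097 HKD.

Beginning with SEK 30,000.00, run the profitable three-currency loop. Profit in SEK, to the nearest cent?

Profitable loop is SEK → MXN → HKD → SEK:
SEK 30,000.00 × 1.862 = MXN 55,860.00
MXN 55,860.00 × 0.4097 = HKD 22,885.84
HKD 22,885.84 × 1.320 = SEK 30,209.31
Profit = SEK 30,209.31 − SEK 30,000.00

Profit: SEK 209.31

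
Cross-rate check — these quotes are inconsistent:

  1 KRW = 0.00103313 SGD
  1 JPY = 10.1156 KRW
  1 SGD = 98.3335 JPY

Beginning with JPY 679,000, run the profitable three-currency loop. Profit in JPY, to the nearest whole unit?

Profit: JPY 18,779

Profitable loop is JPY → KRW → SGD → JPY:
JPY 679,000 × 10.1156 = KRW 6,868,492
KRW 6,868,492 × 0.00103313 = SGD 7,096.05
SGD 7,096.05 × 98.3335 = JPY 697,779
Profit = JPY 697,779 − JPY 679,000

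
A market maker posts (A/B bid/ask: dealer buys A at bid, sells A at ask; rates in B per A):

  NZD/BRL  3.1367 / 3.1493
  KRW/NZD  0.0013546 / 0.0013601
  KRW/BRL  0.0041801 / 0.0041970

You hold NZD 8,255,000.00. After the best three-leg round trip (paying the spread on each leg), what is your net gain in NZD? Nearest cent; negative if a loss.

Best loop NZD → BRL → KRW → NZD:
NZD 8,255,000.00 × 3.1367 (sell NZD at bid) = BRL 25,893,458.50
BRL 25,893,458.50 ÷ 0.0041970 (buy KRW at ask) = KRW 6,169,515,964
KRW 6,169,515,964 × 0.0013546 (sell KRW at bid) = NZD 8,357,226.32

Net profit: NZD 102,226.32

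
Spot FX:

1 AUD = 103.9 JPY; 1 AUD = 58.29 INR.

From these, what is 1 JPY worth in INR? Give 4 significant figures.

JPY/INR = 0.5610

1 JPY ÷ 103.9 = 0.00962464 AUD
0.00962464 AUD × 58.29 = 0.56102 INR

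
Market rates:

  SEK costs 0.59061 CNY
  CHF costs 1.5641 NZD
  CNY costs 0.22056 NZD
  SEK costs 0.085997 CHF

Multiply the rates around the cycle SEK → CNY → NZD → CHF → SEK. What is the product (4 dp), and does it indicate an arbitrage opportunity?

0.9685 (arbitrage exists)

Around SEK → CNY → NZD → CHF → SEK: 1 × 0.59061 × 0.22056 ÷ 1.5641 ÷ 0.085997 = 0.968456
Product < 1; profitable direction is SEK → CHF → NZD → CNY → SEK.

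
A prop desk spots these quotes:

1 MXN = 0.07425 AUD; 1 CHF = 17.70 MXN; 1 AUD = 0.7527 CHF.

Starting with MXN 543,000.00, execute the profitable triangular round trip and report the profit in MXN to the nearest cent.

Profitable loop is MXN → CHF → AUD → MXN:
MXN 543,000.00 ÷ 17.70 = CHF 30,677.97
CHF 30,677.97 ÷ 0.7527 = AUD 40,757.23
AUD 40,757.23 ÷ 0.07425 = MXN 548,918.91
Profit = MXN 548,918.91 − MXN 543,000.00

Profit: MXN 5,918.91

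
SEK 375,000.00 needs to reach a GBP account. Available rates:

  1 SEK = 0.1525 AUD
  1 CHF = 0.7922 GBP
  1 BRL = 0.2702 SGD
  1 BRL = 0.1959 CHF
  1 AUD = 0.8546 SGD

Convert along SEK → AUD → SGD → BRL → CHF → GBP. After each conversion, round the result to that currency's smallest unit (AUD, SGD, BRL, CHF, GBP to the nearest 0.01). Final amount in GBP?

SEK 375,000.00 × 0.1525 = AUD 57,187.50
AUD 57,187.50 × 0.8546 = SGD 48,872.44
SGD 48,872.44 ÷ 0.2702 = BRL 180,875.06
BRL 180,875.06 × 0.1959 = CHF 35,433.42
CHF 35,433.42 × 0.7922 = GBP 28,070.36

GBP 28,070.36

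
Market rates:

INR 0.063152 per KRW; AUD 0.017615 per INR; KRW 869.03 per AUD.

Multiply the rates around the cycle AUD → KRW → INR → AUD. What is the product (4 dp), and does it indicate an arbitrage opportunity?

0.9667 (arbitrage exists)

Around AUD → KRW → INR → AUD: 1 × 869.03 × 0.063152 × 0.017615 = 0.966729
Product < 1; profitable direction is AUD → INR → KRW → AUD.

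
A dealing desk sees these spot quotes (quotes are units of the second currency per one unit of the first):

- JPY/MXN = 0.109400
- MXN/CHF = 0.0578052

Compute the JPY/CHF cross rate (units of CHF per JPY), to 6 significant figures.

JPY/CHF = 0.00632389

1 JPY × 0.109400 = 0.1094 MXN
0.1094 MXN × 0.0578052 = 0.00632389 CHF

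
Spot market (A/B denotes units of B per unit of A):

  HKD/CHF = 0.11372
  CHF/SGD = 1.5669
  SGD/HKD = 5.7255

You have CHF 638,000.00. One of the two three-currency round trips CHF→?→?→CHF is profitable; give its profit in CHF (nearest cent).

Profit: CHF 12,896.94

Profitable loop is CHF → SGD → HKD → CHF:
CHF 638,000.00 × 1.5669 = SGD 999,682.20
SGD 999,682.20 × 5.7255 = HKD 5,723,680.44
HKD 5,723,680.44 × 0.11372 = CHF 650,896.94
Profit = CHF 650,896.94 − CHF 638,000.00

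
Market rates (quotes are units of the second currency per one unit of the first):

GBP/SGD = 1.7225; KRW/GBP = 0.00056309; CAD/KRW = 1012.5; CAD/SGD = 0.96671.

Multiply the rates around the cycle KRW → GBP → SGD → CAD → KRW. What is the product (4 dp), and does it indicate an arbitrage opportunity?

1.0159 (arbitrage exists)

Around KRW → GBP → SGD → CAD → KRW: 1 × 0.00056309 × 1.7225 ÷ 0.96671 × 1012.5 = 1.015865
Product > 1; profitable direction is KRW → GBP → SGD → CAD → KRW.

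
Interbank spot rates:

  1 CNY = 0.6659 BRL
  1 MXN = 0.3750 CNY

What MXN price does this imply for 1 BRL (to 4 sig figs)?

BRL/MXN = 4.005

1 BRL ÷ 0.6659 = 1.50173 CNY
1.50173 CNY ÷ 0.3750 = 4.00461 MXN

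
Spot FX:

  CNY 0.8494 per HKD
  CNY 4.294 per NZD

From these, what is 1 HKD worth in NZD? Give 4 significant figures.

1 HKD × 0.8494 = 0.8494 CNY
0.8494 CNY ÷ 4.294 = 0.197811 NZD

HKD/NZD = 0.1978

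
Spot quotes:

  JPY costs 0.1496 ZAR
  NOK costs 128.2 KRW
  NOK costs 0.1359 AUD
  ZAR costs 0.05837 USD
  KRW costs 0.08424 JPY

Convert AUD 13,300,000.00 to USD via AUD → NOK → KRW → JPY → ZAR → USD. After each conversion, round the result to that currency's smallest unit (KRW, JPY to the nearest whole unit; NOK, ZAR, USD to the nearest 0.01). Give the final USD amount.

USD 9,229,110.68

AUD 13,300,000.00 ÷ 0.1359 = NOK 97,866,078.00
NOK 97,866,078.00 × 128.2 = KRW 12,546,431,200
KRW 12,546,431,200 × 0.08424 = JPY 1,056,911,364
JPY 1,056,911,364 × 0.1496 = ZAR 158,113,940.05
ZAR 158,113,940.05 × 0.05837 = USD 9,229,110.68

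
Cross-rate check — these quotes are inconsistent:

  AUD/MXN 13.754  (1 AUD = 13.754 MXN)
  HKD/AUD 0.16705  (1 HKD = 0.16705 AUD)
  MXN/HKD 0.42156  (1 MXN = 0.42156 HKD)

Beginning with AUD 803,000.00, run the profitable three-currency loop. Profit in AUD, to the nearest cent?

Profitable loop is AUD → HKD → MXN → AUD:
AUD 803,000.00 ÷ 0.16705 = HKD 4,806,944.03
HKD 4,806,944.03 ÷ 0.42156 = MXN 11,402,751.75
MXN 11,402,751.75 ÷ 13.754 = AUD 829,049.86
Profit = AUD 829,049.86 − AUD 803,000.00

Profit: AUD 26,049.86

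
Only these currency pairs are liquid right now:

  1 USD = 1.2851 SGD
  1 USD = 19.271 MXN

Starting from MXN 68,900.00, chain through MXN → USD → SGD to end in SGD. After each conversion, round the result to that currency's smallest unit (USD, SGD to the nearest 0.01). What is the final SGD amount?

MXN 68,900.00 ÷ 19.271 = USD 3,575.32
USD 3,575.32 × 1.2851 = SGD 4,594.64

SGD 4,594.64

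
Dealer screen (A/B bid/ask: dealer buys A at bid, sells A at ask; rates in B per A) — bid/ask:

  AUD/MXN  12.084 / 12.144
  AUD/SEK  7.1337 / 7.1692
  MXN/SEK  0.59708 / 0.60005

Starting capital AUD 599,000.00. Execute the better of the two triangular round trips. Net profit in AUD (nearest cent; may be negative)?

Net profit: AUD 3,836.26

Best loop AUD → MXN → SEK → AUD:
AUD 599,000.00 × 12.084 (sell AUD at bid) = MXN 7,238,316.00
MXN 7,238,316.00 × 0.59708 (sell MXN at bid) = SEK 4,321,853.72
SEK 4,321,853.72 ÷ 7.1692 (buy AUD at ask) = AUD 602,836.26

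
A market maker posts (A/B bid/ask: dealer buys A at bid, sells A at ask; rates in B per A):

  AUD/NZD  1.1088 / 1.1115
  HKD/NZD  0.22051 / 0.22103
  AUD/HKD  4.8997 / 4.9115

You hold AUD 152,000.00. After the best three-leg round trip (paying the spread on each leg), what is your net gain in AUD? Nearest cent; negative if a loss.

Best loop AUD → NZD → HKD → AUD:
AUD 152,000.00 × 1.1088 (sell AUD at bid) = NZD 168,537.60
NZD 168,537.60 ÷ 0.22103 (buy HKD at ask) = HKD 762,510.07
HKD 762,510.07 ÷ 4.9115 (buy AUD at ask) = AUD 155,249.94

Net profit: AUD 3,249.94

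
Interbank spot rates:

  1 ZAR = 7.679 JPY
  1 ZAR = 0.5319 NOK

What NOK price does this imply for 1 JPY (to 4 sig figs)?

1 JPY ÷ 7.679 = 0.130225 ZAR
0.130225 ZAR × 0.5319 = 0.0692668 NOK

JPY/NOK = 0.06927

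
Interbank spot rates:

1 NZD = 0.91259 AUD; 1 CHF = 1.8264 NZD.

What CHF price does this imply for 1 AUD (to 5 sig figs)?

1 AUD ÷ 0.91259 = 1.09578 NZD
1.09578 NZD ÷ 1.8264 = 0.599968 CHF

AUD/CHF = 0.59997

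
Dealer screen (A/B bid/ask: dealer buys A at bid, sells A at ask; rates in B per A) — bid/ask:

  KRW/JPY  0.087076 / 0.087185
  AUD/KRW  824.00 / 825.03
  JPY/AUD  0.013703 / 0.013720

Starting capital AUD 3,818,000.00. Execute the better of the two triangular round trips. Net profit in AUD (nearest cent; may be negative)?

Best loop AUD → JPY → KRW → AUD:
AUD 3,818,000.00 ÷ 0.013720 (buy JPY at ask) = JPY 278,279,883
JPY 278,279,883 ÷ 0.087185 (buy KRW at ask) = KRW 3,191,832,120
KRW 3,191,832,120 ÷ 825.03 (buy AUD at ask) = AUD 3,868,746.74

Net profit: AUD 50,746.74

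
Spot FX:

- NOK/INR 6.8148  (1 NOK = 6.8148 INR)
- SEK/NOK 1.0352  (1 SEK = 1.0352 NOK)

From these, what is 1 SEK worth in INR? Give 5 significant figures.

1 SEK × 1.0352 = 1.0352 NOK
1.0352 NOK × 6.8148 = 7.05468 INR

SEK/INR = 7.0547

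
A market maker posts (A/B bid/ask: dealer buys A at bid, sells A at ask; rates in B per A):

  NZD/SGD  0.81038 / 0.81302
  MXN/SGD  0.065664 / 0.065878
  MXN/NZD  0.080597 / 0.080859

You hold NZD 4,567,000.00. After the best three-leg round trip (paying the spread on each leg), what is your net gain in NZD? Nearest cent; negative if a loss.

Best loop NZD → MXN → SGD → NZD:
NZD 4,567,000.00 ÷ 0.080859 (buy MXN at ask) = MXN 56,481,034.89
MXN 56,481,034.89 × 0.065664 (sell MXN at bid) = SGD 3,708,770.67
SGD 3,708,770.67 ÷ 0.81302 (buy NZD at ask) = NZD 4,561,721.33

Net result: NZD -5,278.67 (no profitable arbitrage after spreads)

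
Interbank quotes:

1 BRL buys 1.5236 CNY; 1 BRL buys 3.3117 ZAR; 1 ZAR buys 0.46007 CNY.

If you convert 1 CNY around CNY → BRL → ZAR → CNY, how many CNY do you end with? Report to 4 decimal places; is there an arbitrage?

Around CNY → BRL → ZAR → CNY: 1 ÷ 1.5236 × 3.3117 × 0.46007 = 1.000009
Product ≈ 1 (deviation 0.001%, within rounding noise).

1.0000 (no arbitrage)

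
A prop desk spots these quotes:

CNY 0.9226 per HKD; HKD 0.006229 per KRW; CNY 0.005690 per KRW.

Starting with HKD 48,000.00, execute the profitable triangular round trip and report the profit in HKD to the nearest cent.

Profit: HKD 479.79

Profitable loop is HKD → CNY → KRW → HKD:
HKD 48,000.00 × 0.9226 = CNY 44,284.80
CNY 44,284.80 ÷ 0.005690 = KRW 7,782,917
KRW 7,782,917 × 0.006229 = HKD 48,479.79
Profit = HKD 48,479.79 − HKD 48,000.00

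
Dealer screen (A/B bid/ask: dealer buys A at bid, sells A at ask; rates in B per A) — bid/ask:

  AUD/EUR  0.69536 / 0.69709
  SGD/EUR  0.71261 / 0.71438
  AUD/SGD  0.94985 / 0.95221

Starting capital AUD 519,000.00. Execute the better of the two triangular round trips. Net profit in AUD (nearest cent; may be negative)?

Net profit: AUD 11,536.22

Best loop AUD → EUR → SGD → AUD:
AUD 519,000.00 × 0.69536 (sell AUD at bid) = EUR 360,891.84
EUR 360,891.84 ÷ 0.71438 (buy SGD at ask) = SGD 505,181.89
SGD 505,181.89 ÷ 0.95221 (buy AUD at ask) = AUD 530,536.22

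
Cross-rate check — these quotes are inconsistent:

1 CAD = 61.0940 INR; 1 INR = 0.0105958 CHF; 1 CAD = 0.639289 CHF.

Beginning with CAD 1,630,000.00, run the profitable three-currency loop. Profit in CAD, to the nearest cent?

Profitable loop is CAD → INR → CHF → CAD:
CAD 1,630,000.00 × 61.0940 = INR 99,583,220.00
INR 99,583,220.00 × 0.0105958 = CHF 1,055,163.88
CHF 1,055,163.88 ÷ 0.639289 = CAD 1,650,527.20
Profit = CAD 1,650,527.20 − CAD 1,630,000.00

Profit: CAD 20,527.20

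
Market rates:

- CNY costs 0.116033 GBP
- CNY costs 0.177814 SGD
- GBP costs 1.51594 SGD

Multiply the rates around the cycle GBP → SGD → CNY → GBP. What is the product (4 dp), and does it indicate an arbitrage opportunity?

Around GBP → SGD → CNY → GBP: 1 × 1.51594 ÷ 0.177814 × 0.116033 = 0.989231
Product < 1; profitable direction is GBP → CNY → SGD → GBP.

0.9892 (arbitrage exists)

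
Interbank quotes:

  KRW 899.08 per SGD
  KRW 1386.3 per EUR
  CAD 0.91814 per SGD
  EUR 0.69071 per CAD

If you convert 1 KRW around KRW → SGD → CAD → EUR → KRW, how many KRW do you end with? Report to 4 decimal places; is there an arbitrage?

Around KRW → SGD → CAD → EUR → KRW: 1 ÷ 899.08 × 0.91814 × 0.69071 × 1386.3 = 0.977830
Product < 1; profitable direction is KRW → EUR → CAD → SGD → KRW.

0.9778 (arbitrage exists)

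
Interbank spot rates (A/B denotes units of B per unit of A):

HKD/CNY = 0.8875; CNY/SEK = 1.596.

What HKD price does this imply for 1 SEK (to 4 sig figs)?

SEK/HKD = 0.7060

1 SEK ÷ 1.596 = 0.626566 CNY
0.626566 CNY ÷ 0.8875 = 0.70599 HKD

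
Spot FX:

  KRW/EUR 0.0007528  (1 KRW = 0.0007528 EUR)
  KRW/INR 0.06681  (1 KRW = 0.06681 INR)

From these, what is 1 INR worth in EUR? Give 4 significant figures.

INR/EUR = 0.01127

1 INR ÷ 0.06681 = 14.9678 KRW
14.9678 KRW × 0.0007528 = 0.0112678 EUR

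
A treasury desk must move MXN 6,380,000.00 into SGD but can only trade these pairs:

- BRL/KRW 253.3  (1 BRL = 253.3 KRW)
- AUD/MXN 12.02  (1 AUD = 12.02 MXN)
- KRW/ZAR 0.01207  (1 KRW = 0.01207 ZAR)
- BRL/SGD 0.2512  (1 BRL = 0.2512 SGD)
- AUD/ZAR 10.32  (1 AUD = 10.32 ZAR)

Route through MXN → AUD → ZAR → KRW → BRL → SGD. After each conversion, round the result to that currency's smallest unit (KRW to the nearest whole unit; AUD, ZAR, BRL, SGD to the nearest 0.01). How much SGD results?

MXN 6,380,000.00 ÷ 12.02 = AUD 530,782.03
AUD 530,782.03 × 10.32 = ZAR 5,477,670.55
ZAR 5,477,670.55 ÷ 0.01207 = KRW 453,825,232
KRW 453,825,232 ÷ 253.3 = BRL 1,791,651.13
BRL 1,791,651.13 × 0.2512 = SGD 450,062.76

SGD 450,062.76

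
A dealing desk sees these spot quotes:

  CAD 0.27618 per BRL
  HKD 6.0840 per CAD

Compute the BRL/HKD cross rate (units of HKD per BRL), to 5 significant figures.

BRL/HKD = 1.6803

1 BRL × 0.27618 = 0.27618 CAD
0.27618 CAD × 6.0840 = 1.68028 HKD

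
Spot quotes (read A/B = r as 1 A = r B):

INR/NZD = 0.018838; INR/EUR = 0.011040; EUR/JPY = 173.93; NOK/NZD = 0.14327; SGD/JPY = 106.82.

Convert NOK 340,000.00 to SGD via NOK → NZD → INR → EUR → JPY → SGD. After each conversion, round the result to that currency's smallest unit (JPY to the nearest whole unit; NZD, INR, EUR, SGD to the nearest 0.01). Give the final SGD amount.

NOK 340,000.00 × 0.14327 = NZD 48,711.80
NZD 48,711.80 ÷ 0.018838 = INR 2,585,826.52
INR 2,585,826.52 × 0.011040 = EUR 28,547.52
EUR 28,547.52 × 173.93 = JPY 4,965,270
JPY 4,965,270 ÷ 106.82 = SGD 46,482.59

SGD 46,482.59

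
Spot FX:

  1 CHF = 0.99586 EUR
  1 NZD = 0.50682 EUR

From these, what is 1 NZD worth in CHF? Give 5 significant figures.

NZD/CHF = 0.50893

1 NZD × 0.50682 = 0.50682 EUR
0.50682 EUR ÷ 0.99586 = 0.508927 CHF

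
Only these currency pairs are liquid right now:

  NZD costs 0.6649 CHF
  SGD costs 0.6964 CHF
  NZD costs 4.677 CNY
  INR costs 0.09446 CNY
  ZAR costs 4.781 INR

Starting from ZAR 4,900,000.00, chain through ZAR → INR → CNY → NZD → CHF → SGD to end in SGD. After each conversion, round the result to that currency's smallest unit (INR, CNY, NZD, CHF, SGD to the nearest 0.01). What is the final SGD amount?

ZAR 4,900,000.00 × 4.781 = INR 23,426,900.00
INR 23,426,900.00 × 0.09446 = CNY 2,212,904.97
CNY 2,212,904.97 ÷ 4.677 = NZD 473,146.24
NZD 473,146.24 × 0.6649 = CHF 314,594.93
CHF 314,594.93 ÷ 0.6964 = SGD 451,744.59

SGD 451,744.59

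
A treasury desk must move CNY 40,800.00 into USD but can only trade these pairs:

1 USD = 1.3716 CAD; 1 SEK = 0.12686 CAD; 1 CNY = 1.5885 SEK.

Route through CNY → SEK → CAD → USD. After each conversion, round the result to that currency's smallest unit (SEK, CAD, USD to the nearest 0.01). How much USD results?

USD 5,994.39

CNY 40,800.00 × 1.5885 = SEK 64,810.80
SEK 64,810.80 × 0.12686 = CAD 8,221.90
CAD 8,221.90 ÷ 1.3716 = USD 5,994.39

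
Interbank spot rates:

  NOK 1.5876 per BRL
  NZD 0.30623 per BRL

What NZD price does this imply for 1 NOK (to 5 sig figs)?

1 NOK ÷ 1.5876 = 0.629882 BRL
0.629882 BRL × 0.30623 = 0.192889 NZD

NOK/NZD = 0.19289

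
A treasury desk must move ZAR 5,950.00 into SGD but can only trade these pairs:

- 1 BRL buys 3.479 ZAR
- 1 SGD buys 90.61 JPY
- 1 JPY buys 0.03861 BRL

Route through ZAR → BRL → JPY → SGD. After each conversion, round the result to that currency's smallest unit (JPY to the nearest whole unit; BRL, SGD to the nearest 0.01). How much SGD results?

SGD 488.86

ZAR 5,950.00 ÷ 3.479 = BRL 1,710.26
BRL 1,710.26 ÷ 0.03861 = JPY 44,296
JPY 44,296 ÷ 90.61 = SGD 488.86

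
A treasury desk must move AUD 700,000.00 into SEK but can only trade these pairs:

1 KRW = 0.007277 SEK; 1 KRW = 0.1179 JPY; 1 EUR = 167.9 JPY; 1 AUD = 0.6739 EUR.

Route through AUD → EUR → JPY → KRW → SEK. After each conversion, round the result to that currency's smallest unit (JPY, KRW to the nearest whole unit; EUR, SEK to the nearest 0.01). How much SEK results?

SEK 4,888,580.40

AUD 700,000.00 × 0.6739 = EUR 471,730.00
EUR 471,730.00 × 167.9 = JPY 79,203,467
JPY 79,203,467 ÷ 0.1179 = KRW 671,785,131
KRW 671,785,131 × 0.007277 = SEK 4,888,580.40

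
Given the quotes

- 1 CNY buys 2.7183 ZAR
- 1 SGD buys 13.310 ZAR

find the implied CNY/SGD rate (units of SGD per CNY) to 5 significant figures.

1 CNY × 2.7183 = 2.7183 ZAR
2.7183 ZAR ÷ 13.310 = 0.20423 SGD

CNY/SGD = 0.20423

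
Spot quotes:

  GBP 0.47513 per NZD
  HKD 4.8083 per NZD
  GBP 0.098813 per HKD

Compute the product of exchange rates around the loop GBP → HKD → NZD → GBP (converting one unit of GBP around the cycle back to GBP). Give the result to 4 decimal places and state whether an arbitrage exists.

1.0000 (no arbitrage)

Around GBP → HKD → NZD → GBP: 1 ÷ 0.098813 ÷ 4.8083 × 0.47513 = 1.000016
Product ≈ 1 (deviation 0.002%, within rounding noise).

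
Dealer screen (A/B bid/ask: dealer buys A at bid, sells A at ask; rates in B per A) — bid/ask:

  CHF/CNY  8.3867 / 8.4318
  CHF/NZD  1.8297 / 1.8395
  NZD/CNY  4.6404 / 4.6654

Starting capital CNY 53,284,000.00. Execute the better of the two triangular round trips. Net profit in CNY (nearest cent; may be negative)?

Net profit: CNY 371,201.38

Best loop CNY → CHF → NZD → CNY:
CNY 53,284,000.00 ÷ 8.4318 (buy CHF at ask) = CHF 6,319,409.85
CHF 6,319,409.85 × 1.8297 (sell CHF at bid) = NZD 11,562,624.21
NZD 11,562,624.21 × 4.6404 (sell NZD at bid) = CNY 53,655,201.38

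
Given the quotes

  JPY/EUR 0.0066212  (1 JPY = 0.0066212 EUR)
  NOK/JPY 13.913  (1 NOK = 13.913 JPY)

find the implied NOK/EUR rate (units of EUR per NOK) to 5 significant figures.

NOK/EUR = 0.092121

1 NOK × 13.913 = 13.913 JPY
13.913 JPY × 0.0066212 = 0.0921208 EUR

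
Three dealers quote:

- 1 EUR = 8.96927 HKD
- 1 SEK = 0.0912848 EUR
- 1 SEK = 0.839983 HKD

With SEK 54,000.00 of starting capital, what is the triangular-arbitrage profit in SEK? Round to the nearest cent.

Profitable loop is SEK → HKD → EUR → SEK:
SEK 54,000.00 × 0.839983 = HKD 45,359.08
HKD 45,359.08 ÷ 8.96927 = EUR 5,057.17
EUR 5,057.17 ÷ 0.0912848 = SEK 55,399.86
Profit = SEK 55,399.86 − SEK 54,000.00

Profit: SEK 1,399.86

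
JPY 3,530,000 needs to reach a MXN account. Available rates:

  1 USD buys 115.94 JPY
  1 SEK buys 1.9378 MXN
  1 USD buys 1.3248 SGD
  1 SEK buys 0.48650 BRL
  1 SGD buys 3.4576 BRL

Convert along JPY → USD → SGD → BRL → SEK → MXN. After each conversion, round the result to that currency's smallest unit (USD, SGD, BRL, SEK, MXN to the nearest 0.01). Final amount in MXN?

MXN 555,510.77

JPY 3,530,000 ÷ 115.94 = USD 30,446.78
USD 30,446.78 × 1.3248 = SGD 40,335.89
SGD 40,335.89 × 3.4576 = BRL 139,465.37
BRL 139,465.37 ÷ 0.48650 = SEK 286,670.85
SEK 286,670.85 × 1.9378 = MXN 555,510.77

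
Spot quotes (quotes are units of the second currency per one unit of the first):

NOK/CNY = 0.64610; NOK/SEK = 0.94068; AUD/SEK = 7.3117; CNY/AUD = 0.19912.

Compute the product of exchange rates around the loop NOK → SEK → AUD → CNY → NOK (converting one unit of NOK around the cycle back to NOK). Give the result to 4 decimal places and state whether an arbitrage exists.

Around NOK → SEK → AUD → CNY → NOK: 1 × 0.94068 ÷ 7.3117 ÷ 0.19912 ÷ 0.64610 = 1.000021
Product ≈ 1 (deviation 0.002%, within rounding noise).

1.0000 (no arbitrage)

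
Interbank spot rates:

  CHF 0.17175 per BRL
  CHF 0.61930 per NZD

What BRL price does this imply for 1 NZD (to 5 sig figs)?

1 NZD × 0.61930 = 0.6193 CHF
0.6193 CHF ÷ 0.17175 = 3.60582 BRL

NZD/BRL = 3.6058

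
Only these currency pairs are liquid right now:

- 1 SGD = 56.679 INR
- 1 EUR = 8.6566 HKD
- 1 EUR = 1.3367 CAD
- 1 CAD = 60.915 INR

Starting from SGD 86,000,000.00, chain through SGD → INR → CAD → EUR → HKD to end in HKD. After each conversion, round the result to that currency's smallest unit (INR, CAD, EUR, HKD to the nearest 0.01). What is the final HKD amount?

SGD 86,000,000.00 × 56.679 = INR 4,874,394,000.00
INR 4,874,394,000.00 ÷ 60.915 = CAD 80,019,601.08
CAD 80,019,601.08 ÷ 1.3367 = EUR 59,863,545.36
EUR 59,863,545.36 × 8.6566 = HKD 518,214,766.76

HKD 518,214,766.76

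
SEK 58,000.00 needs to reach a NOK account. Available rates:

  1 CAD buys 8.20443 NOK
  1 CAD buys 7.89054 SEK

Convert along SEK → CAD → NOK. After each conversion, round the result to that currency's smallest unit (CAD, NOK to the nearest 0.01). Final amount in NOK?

NOK 60,307.24

SEK 58,000.00 ÷ 7.89054 = CAD 7,350.57
CAD 7,350.57 × 8.20443 = NOK 60,307.24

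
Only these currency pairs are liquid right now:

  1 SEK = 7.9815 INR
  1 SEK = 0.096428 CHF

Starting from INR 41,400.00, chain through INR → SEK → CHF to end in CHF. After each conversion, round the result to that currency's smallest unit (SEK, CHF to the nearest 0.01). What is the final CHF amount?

INR 41,400.00 ÷ 7.9815 = SEK 5,186.99
SEK 5,186.99 × 0.096428 = CHF 500.17

CHF 500.17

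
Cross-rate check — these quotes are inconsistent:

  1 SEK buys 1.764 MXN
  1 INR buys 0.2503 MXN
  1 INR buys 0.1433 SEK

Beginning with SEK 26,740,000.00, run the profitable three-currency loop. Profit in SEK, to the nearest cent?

Profitable loop is SEK → MXN → INR → SEK:
SEK 26,740,000.00 × 1.764 = MXN 47,169,360.00
MXN 47,169,360.00 ÷ 0.2503 = INR 188,451,298.44
INR 188,451,298.44 × 0.1433 = SEK 27,005,071.07
Profit = SEK 27,005,071.07 − SEK 26,740,000.00

Profit: SEK 265,071.07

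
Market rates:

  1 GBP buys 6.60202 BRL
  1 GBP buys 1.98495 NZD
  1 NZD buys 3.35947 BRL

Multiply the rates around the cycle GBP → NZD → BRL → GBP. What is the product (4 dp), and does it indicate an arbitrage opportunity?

1.0101 (arbitrage exists)

Around GBP → NZD → BRL → GBP: 1 × 1.98495 × 3.35947 ÷ 6.60202 = 1.010051
Product > 1; profitable direction is GBP → NZD → BRL → GBP.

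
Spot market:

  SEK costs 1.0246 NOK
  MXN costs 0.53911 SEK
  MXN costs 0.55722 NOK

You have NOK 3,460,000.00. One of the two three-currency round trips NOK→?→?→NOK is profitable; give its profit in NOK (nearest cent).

Profit: NOK 30,366.69

Profitable loop is NOK → SEK → MXN → NOK:
NOK 3,460,000.00 ÷ 1.0246 = SEK 3,376,927.58
SEK 3,376,927.58 ÷ 0.53911 = MXN 6,263,893.42
MXN 6,263,893.42 × 0.55722 = NOK 3,490,366.69
Profit = NOK 3,490,366.69 − NOK 3,460,000.00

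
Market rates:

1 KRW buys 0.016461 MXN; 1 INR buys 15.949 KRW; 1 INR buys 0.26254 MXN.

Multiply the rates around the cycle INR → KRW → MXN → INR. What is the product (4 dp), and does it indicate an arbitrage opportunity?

Around INR → KRW → MXN → INR: 1 × 15.949 × 0.016461 ÷ 0.26254 = 0.999987
Product ≈ 1 (deviation 0.001%, within rounding noise).

1.0000 (no arbitrage)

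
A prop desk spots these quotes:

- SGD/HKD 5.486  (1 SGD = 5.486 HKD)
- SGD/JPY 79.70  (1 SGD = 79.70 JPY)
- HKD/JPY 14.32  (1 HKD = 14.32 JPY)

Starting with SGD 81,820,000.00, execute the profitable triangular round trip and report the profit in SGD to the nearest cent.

Profit: SGD 1,187,813.69

Profitable loop is SGD → JPY → HKD → SGD:
SGD 81,820,000.00 × 79.70 = JPY 6,521,054,000
JPY 6,521,054,000 ÷ 14.32 = HKD 455,380,865.92
HKD 455,380,865.92 ÷ 5.486 = SGD 83,007,813.69
Profit = SGD 83,007,813.69 − SGD 81,820,000.00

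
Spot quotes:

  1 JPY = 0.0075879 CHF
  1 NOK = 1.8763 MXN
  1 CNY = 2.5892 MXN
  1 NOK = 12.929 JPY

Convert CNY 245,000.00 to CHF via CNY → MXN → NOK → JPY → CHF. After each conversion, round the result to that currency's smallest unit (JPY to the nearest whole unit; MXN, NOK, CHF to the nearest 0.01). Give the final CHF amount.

CHF 33,167.74

CNY 245,000.00 × 2.5892 = MXN 634,354.00
MXN 634,354.00 ÷ 1.8763 = NOK 338,087.73
NOK 338,087.73 × 12.929 = JPY 4,371,136
JPY 4,371,136 × 0.0075879 = CHF 33,167.74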